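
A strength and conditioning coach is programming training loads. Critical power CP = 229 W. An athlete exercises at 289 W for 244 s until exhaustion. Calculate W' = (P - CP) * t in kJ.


P - CP = 289 - 229 = 60 W
W' = 60 * 244 = 14640 J
= 14640 / 1000 = 14.64 kJ

14.64 kJ


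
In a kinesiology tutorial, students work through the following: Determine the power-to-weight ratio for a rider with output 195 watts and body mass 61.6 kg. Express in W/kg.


P/W = 195 / 61.6 = 3.166 W/kg

3.166 W/kg


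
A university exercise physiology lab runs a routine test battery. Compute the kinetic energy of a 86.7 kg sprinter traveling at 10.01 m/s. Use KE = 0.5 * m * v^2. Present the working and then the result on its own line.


Velocity squared = 100.2001
KE = 0.5 * 86.7 * 100.2001 = 4343.67 J

4343.67 J


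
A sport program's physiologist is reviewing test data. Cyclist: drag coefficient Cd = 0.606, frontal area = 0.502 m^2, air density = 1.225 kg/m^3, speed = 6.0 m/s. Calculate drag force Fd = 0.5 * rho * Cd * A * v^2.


v^2 = 6.0^2 = 36.0
Fd = 0.5 * 1.225 * 0.606 * 0.502 * 36.0
= 6.708 N

6.708 N


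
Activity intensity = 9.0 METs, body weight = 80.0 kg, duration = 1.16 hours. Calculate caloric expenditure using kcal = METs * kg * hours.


kcal = 9.0 * 80.0 * 1.16
= 720.0 * 1.16
= 835.2 kcal

835.2 kcal


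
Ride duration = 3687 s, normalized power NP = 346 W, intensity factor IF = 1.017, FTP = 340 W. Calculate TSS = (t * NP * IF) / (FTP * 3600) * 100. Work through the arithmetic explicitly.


Numerator = 3687 * 346 * 1.017 = 1297388.934
Denominator = 340 * 3600 = 1224000
TSS = 1297388.934 / 1224000 * 100
= 106.0

106.0 TSS


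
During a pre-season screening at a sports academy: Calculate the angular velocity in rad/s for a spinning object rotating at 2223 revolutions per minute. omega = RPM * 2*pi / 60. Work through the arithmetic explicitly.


omega = RPM * 2*pi / 60
= 2223 * 6.28318531 / 60
= 232.792 rad/s

232.792 rad/s


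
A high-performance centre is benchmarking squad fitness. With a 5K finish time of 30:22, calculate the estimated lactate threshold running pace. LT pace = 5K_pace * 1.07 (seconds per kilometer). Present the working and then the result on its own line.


Race duration = 1822 s for 5 km
Average pace = 1822 / 5 = 364.4 s/km
LT pace = 364.4 * 1.07
= 389.91 s/km

389.91 s/km


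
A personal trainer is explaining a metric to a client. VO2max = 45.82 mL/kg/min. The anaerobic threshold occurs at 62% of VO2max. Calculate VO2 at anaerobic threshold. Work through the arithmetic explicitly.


AT fraction = 62 / 100 = 0.62
AT VO2 = 45.82 * 0.62
= 28.41 mL/kg/min

28.41 mL/kg/min


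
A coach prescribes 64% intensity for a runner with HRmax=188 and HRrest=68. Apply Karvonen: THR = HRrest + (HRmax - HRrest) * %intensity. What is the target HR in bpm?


Heart rate reserve = 188 - 68 = 120
Intensity fraction = 64 / 100 = 0.64
THR = 68 + 120 * 0.64 = 144.8 bpm

144.8 bpm


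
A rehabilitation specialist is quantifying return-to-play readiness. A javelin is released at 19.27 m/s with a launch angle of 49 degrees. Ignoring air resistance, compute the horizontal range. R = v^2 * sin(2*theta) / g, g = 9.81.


Launch speed squared = 371.3329
sin(2 * 49 deg) = 0.990268
Range = 371.3329 * 0.990268 / 9.81
= 37.484 m

37.484 m


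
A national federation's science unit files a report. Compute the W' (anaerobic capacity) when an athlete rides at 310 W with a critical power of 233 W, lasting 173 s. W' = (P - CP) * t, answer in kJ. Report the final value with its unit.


Above-CP power = 77 W
Duration = 173 s
W' = 77 * 173 = 13321 J
Convert: 13321 / 1000 = 13.321 kJ

13.321 kJ


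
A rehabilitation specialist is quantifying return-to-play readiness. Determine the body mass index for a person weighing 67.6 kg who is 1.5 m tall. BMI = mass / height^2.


BMI = mass / height^2
= 67.6 / 1.5^2
= 67.6 / 2.25
= 30.04 kg/m^2

30.04 kg/m^2


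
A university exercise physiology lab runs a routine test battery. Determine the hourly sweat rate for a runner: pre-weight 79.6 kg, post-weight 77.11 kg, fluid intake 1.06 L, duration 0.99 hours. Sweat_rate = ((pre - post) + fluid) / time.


Mass lost = 79.6 - 77.11 = 2.49 kg
Add fluid consumed: 2.49 + 1.06 = 3.55 L total sweat
Sweat rate = 3.55 / 0.99 = 3.586 L/h

3.586 L/h


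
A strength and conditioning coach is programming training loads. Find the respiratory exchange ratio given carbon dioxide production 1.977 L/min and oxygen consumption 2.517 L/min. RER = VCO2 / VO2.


VCO2 = 1.977 L/min
VO2 = 2.517 L/min
RER = 1.977 / 2.517 = 0.7855

0.7855


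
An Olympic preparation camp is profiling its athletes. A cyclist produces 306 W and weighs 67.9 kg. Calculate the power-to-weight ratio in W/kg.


P/W = power / mass
= 306 / 67.9
= 4.507 W/kg

4.507 W/kg


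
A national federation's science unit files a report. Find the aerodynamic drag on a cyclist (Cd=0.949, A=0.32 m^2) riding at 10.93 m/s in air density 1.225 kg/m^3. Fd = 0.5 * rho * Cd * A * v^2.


Fd = 0.5 * 1.225 * 0.949 * 0.32 * 10.93^2
= 0.5 * 1.225 * 0.949 * 0.32 * 119.4649
= 22.221 N

22.221 N


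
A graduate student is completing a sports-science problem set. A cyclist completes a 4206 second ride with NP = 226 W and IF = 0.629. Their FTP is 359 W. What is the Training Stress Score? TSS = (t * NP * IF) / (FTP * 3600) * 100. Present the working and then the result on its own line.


t * NP * IF = 4206 * 226 * 0.629 = 597899.724
FTP * 3600 = 1292400
TSS = (597899.724 / 1292400) * 100 = 46.26

46.26 TSS


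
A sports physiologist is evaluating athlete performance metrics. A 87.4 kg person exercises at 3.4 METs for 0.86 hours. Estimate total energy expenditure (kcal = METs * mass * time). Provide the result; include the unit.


Energy = METs * mass(kg) * time(h)
= 3.4 * 87.4 * 0.86
= 255.56 kcal

255.56 kcal


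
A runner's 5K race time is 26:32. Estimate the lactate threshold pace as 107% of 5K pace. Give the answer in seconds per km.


Total race time = 26*60 + 32 = 1592 seconds
5K pace = 1592 / 5 = 318.4 sec/km
LT pace = 318.4 * 1.07 = 340.69 sec/km

340.69 s/km


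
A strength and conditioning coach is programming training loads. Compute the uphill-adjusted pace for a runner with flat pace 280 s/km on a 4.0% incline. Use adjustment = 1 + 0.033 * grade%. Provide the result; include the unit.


Adjustment factor = 1 + 0.033 * 4.0 = 1.132
Grade-adjusted pace = 280 * 1.132 = 316.96 s/km

316.96 s/km


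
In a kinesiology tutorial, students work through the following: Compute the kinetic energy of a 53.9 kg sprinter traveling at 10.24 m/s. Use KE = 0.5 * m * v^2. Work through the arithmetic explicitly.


Velocity squared = 104.8576
KE = 0.5 * 53.9 * 104.8576 = 2825.91 J

2825.91 J


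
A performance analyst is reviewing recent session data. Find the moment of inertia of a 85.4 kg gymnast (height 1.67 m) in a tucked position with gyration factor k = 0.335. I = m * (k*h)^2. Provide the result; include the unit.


Radius of gyration = 0.335 * 1.67 = 0.55945 m
I = 85.4 * 0.55945^2
= 85.4 * 0.312984
= 26.729 kg*m^2

26.729 kg*m^2


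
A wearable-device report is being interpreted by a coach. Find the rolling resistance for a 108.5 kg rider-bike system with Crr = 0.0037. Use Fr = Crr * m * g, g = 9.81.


m * g = 108.5 * 9.81 = 1064.385 N
Fr = 0.0037 * 1064.385 = 3.938 N

3.938 N


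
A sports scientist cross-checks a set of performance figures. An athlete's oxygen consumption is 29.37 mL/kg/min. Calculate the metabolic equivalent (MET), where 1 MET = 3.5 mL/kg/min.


MET = VO2 / 3.5
= 29.37 / 3.5
= 8.39 METs

8.39 METs


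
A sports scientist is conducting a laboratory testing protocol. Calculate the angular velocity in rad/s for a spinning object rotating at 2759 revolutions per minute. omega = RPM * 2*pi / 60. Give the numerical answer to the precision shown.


omega = RPM * 2*pi / 60
= 2759 * 6.28318531 / 60
= 288.922 rad/s

288.922 rad/s


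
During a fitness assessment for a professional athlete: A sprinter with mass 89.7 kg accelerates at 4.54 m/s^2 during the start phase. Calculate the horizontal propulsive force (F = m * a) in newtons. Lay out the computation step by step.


F = m * a
= 89.7 * 4.54
= 407.24 N

407.24 N


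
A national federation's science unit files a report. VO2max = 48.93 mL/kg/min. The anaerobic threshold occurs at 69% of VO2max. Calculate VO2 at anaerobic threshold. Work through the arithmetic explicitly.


AT fraction = 69 / 100 = 0.69
AT VO2 = 48.93 * 0.69
= 33.76 mL/kg/min

33.76 mL/kg/min


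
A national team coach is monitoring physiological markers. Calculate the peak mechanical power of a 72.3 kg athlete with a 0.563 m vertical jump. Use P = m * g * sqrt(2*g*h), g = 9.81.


First, sqrt(2gh) = sqrt(2 * 9.81 * 0.563)
= sqrt(11.04606) = 3.323561 m/s
Power = 72.3 * 9.81 * 3.323561 = 2357.28 W

2357.28 W


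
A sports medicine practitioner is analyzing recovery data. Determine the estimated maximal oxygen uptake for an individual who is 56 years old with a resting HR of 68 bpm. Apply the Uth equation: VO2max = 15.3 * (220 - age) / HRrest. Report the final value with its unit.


HRmax = 220 - 56 = 164
VO2max = 15.3 * (164 / 68)
= 15.3 * 2.4118
= 36.9 mL/kg/min

36.9 mL/kg/min


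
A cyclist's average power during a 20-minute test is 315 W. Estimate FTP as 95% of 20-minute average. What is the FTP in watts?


FTP = 20-min power * 0.95
= 315 * 0.95
= 299.25 W

299.25 W


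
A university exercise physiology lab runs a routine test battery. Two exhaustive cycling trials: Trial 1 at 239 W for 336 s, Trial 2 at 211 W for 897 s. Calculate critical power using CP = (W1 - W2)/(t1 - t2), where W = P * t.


W1 = 239 * 336 = 80304 J
W2 = 211 * 897 = 189267 J
CP = (80304 - 189267) / (336 - 897)
= -108963 / -561
= 194.23 W

194.23 W


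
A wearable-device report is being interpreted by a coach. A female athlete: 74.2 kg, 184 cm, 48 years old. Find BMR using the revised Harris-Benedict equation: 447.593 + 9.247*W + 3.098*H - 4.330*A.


Intercept = 447.593
Weight contribution = 9.247 * 74.2 = 686.1274
Height contribution = 3.098 * 184 = 570.032
Age contribution = 4.33 * 48 = 207.84
BMR = 447.593 + 686.1274 + 570.032 - 207.84
= 1495.91 kcal/day

1495.91 kcal/day


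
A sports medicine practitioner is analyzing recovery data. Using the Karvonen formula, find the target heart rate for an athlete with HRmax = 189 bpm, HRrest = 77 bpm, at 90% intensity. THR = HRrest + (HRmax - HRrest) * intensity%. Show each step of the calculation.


HRR = 189 - 77 = 112
THR = 77 + 112 * 0.9
= 77 + 100.8
= 177.8 bpm

177.8 bpm


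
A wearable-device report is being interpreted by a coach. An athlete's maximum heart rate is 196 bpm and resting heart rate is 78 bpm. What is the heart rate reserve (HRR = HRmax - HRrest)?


HRR = HRmax - HRrest
= 196 - 78
= 118 bpm

118 bpm


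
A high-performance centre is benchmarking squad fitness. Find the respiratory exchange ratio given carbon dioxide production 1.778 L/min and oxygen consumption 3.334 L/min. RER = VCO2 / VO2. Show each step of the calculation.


VCO2 = 1.778 L/min
VO2 = 3.334 L/min
RER = 1.778 / 3.334 = 0.5333

0.5333


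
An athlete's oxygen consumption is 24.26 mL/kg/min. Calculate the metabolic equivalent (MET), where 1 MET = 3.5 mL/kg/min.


MET = VO2 / 3.5
= 24.26 / 3.5
= 6.93 METs

6.93 METs


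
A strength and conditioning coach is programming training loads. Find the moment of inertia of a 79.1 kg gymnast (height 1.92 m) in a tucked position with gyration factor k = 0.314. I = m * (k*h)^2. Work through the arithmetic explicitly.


Radius of gyration = 0.314 * 1.92 = 0.60288 m
I = 79.1 * 0.60288^2
= 79.1 * 0.363464
= 28.75 kg*m^2

28.75 kg*m^2


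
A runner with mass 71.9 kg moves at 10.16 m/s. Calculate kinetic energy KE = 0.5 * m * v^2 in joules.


v^2 = 10.16^2 = 103.2256
KE = 0.5 * 71.9 * 103.2256
= 3710.96 J

3710.96 J


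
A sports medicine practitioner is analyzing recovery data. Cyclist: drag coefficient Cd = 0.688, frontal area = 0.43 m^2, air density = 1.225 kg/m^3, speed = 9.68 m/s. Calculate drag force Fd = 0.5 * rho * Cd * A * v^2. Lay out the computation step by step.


v^2 = 9.68^2 = 93.7024
Fd = 0.5 * 1.225 * 0.688 * 0.43 * 93.7024
= 16.979 N

16.979 N


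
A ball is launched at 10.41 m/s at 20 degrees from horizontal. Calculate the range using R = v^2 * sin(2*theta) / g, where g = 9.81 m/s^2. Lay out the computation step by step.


sin(2 * 20) = sin(40) = 0.642788
v^2 = 10.41^2 = 108.3681
R = 108.3681 * 0.642788 / 9.81
= 7.101 m

7.101 m


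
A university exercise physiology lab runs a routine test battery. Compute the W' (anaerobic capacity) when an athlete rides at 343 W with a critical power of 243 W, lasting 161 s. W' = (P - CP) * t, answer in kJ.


Above-CP power = 100 W
Duration = 161 s
W' = 100 * 161 = 16100 J
Convert: 16100 / 1000 = 16.1 kJ

16.1 kJ


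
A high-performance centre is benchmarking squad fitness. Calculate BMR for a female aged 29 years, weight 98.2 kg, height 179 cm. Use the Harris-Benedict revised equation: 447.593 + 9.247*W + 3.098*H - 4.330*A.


Substituting values:
W term = 9.247 * 98.2 = 908.0554
H term = 3.098 * 179 = 554.542
A term = 4.330 * 29 = 125.57
BMR = 1784.62 kcal/day

1784.62 kcal/day


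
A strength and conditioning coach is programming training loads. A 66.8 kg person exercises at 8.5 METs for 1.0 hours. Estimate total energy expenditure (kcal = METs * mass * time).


Energy = METs * mass(kg) * time(h)
= 8.5 * 66.8 * 1.0
= 567.8 kcal

567.8 kcal


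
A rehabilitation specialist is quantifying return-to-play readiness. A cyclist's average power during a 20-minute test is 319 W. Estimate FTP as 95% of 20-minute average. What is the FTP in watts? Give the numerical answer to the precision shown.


FTP = 20-min power * 0.95
= 319 * 0.95
= 303.05 W

303.05 W


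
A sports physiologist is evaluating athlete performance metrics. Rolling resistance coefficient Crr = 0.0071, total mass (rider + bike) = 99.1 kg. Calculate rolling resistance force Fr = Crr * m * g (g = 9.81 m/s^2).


Fr = Crr * m * g
= 0.0071 * 99.1 * 9.81
= 6.902 N

6.902 N


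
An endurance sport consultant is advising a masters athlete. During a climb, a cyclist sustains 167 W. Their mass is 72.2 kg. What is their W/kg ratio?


Power-to-weight = 167 W / 72.2 kg
= 2.313 W/kg

2.313 W/kg


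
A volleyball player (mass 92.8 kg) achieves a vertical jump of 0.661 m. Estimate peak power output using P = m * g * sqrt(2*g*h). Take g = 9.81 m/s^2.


2 * g * h = 2 * 9.81 * 0.661 = 12.96882
sqrt(12.96882) = 3.601225 m/s
P = 92.8 * 9.81 * 3.601225 = 3278.44 W

3278.44 W


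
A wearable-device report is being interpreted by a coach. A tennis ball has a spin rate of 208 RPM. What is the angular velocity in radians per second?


Convert RPM to rad/s: multiply by 2*pi and divide by 60
omega = 208 * 2 * pi / 60
= 21.782 rad/s

21.782 rad/s


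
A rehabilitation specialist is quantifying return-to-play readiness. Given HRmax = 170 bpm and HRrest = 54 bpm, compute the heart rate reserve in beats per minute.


Heart rate reserve = maximum HR minus resting HR
HRR = 170 - 54 = 116 bpm

116 bpm


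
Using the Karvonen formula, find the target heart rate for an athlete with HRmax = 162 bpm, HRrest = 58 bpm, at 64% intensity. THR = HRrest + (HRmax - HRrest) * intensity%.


HRR = 162 - 58 = 104
THR = 58 + 104 * 0.64
= 58 + 66.56
= 124.56 bpm

124.56 bpm


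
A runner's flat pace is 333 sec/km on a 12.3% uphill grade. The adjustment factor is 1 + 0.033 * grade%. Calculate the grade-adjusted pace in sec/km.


Factor = 1 + 0.033 * 12.3 = 1.4059
Adjusted pace = 333 * 1.4059
= 468.16 sec/km

468.16 s/km


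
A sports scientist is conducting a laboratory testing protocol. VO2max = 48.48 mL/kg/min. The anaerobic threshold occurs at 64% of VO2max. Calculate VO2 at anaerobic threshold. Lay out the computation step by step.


AT fraction = 64 / 100 = 0.64
AT VO2 = 48.48 * 0.64
= 31.03 mL/kg/min

31.03 mL/kg/min


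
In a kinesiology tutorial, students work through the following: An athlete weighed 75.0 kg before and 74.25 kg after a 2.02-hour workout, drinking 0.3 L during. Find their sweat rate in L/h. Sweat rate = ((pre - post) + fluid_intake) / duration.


Body mass change = 0.75 kg
Total sweat loss = 0.75 + 0.3 = 1.05 L
Rate = 1.05 / 2.02 = 0.52 L/h

0.52 L/h


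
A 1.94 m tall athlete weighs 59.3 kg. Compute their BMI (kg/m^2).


height^2 = 3.7636 m^2
BMI = 59.3 / 3.7636 = 15.76 kg/m^2

15.76 kg/m^2


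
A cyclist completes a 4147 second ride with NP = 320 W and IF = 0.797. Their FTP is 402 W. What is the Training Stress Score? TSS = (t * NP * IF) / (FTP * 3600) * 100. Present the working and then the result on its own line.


t * NP * IF = 4147 * 320 * 0.797 = 1057650.88
FTP * 3600 = 1447200
TSS = (1057650.88 / 1447200) * 100 = 73.08

73.08 TSS


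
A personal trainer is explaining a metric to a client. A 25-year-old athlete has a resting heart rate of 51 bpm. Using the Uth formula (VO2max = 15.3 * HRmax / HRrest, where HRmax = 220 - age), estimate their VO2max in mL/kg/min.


HRmax = 220 - 25 = 195 bpm
Ratio = HRmax / HRrest = 195 / 51 = 3.8235
VO2max = 15.3 * 3.8235 = 58.5 mL/kg/min

58.5 mL/kg/min


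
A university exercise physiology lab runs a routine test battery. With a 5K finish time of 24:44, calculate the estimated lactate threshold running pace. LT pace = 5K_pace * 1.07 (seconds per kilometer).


Race duration = 1484 s for 5 km
Average pace = 1484 / 5 = 296.8 s/km
LT pace = 296.8 * 1.07
= 317.58 s/km

317.58 s/km


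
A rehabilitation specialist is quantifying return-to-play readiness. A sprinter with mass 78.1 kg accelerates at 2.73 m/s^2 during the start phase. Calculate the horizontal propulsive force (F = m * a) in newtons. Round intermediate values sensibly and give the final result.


F = m * a
= 78.1 * 2.73
= 213.21 N

213.21 N


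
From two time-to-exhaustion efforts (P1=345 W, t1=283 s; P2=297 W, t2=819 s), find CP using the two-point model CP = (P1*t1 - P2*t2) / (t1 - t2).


Work in trial 1 = 97635 J
Work in trial 2 = 243243 J
Delta work = -145608 J
Delta time = -536 s
CP = -145608 / -536 = 271.66 W

271.66 W


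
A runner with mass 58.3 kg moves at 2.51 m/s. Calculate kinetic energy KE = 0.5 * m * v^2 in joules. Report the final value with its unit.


v^2 = 2.51^2 = 6.3001
KE = 0.5 * 58.3 * 6.3001
= 183.65 J

183.65 J


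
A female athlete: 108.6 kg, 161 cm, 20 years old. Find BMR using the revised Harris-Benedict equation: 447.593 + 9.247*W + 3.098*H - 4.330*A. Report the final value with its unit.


Intercept = 447.593
Weight contribution = 9.247 * 108.6 = 1004.2242
Height contribution = 3.098 * 161 = 498.778
Age contribution = 4.33 * 20 = 86.6
BMR = 447.593 + 1004.2242 + 498.778 - 86.6
= 1864.0 kcal/day

1864.0 kcal/day


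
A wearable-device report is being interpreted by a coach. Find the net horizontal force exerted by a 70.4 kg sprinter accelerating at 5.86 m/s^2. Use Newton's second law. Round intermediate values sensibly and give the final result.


Newton's second law: F = m * a
F = 70.4 * 5.86 = 412.54 N

412.54 N


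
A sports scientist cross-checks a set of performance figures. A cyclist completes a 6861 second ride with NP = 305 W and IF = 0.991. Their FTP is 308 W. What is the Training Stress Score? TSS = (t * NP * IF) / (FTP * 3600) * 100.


t * NP * IF = 6861 * 305 * 0.991 = 2073771.555
FTP * 3600 = 1108800
TSS = (2073771.555 / 1108800) * 100 = 187.03

187.03 TSS


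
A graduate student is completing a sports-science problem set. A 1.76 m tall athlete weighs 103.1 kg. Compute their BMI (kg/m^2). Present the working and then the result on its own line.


height^2 = 3.0976 m^2
BMI = 103.1 / 3.0976 = 33.28 kg/m^2

33.28 kg/m^2


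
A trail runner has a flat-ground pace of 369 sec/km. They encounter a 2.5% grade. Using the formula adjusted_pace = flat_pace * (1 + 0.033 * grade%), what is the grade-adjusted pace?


Grade factor = 1 + 0.033 * 2.5 = 1.0825
Adjusted = 369 * 1.0825 = 399.44 sec/km

399.44 s/km


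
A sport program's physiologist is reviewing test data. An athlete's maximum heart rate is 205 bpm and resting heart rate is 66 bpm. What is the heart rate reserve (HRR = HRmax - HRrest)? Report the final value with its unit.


HRR = HRmax - HRrest
= 205 - 66
= 139 bpm

139 bpm


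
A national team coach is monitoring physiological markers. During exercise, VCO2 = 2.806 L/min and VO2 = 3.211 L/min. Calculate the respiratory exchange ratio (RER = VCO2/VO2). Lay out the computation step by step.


RER = VCO2 / VO2
= 2.806 / 3.211
= 0.8739

0.8739


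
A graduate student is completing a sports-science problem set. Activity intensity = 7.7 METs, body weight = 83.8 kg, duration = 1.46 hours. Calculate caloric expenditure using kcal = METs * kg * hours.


kcal = 7.7 * 83.8 * 1.46
= 645.26 * 1.46
= 942.08 kcal

942.08 kcal


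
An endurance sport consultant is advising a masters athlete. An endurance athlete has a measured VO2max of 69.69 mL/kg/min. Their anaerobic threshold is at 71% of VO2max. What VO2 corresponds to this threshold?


Anaerobic threshold VO2 = VO2max * 71%
= 69.69 * 0.71
= 49.48 mL/kg/min

49.48 mL/kg/min


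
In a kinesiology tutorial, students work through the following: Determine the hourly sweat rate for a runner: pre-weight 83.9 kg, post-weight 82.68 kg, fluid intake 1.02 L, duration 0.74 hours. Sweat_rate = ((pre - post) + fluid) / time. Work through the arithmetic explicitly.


Mass lost = 83.9 - 82.68 = 1.22 kg
Add fluid consumed: 1.22 + 1.02 = 2.24 L total sweat
Sweat rate = 2.24 / 0.74 = 3.027 L/h

3.027 L/h


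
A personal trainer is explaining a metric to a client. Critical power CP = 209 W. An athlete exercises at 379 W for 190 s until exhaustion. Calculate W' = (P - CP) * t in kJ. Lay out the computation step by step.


P - CP = 379 - 209 = 170 W
W' = 170 * 190 = 32300 J
= 32300 / 1000 = 32.3 kJ

32.3 kJ


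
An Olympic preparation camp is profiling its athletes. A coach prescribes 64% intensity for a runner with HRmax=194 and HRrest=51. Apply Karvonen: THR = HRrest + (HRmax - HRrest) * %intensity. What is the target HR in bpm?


Heart rate reserve = 194 - 51 = 143
Intensity fraction = 64 / 100 = 0.64
THR = 51 + 143 * 0.64 = 142.52 bpm

142.52 bpm


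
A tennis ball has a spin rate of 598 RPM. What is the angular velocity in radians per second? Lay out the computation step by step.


Convert RPM to rad/s: multiply by 2*pi and divide by 60
omega = 598 * 2 * pi / 60
= 62.622 rad/s

62.622 rad/s


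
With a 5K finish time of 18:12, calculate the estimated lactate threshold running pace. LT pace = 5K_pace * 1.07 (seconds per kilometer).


Race duration = 1092 s for 5 km
Average pace = 1092 / 5 = 218.4 s/km
LT pace = 218.4 * 1.07
= 233.69 s/km

233.69 s/km


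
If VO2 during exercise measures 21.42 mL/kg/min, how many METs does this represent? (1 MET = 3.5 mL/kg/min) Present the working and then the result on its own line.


METs = VO2 / 3.5 = 21.42 / 3.5 = 6.12

6.12 METs


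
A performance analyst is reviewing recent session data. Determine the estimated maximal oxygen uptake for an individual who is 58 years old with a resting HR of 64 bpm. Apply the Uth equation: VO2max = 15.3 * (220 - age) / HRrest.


HRmax = 220 - 58 = 162
VO2max = 15.3 * (162 / 64)
= 15.3 * 2.5313
= 38.73 mL/kg/min

38.73 mL/kg/min


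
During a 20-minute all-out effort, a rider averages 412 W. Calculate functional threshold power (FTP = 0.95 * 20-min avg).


FTP = 0.95 * 412
= 391.4 W

391.4 W


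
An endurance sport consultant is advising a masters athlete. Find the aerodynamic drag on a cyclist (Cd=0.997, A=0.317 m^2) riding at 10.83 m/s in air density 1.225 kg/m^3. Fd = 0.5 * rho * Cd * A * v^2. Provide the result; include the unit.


Fd = 0.5 * 1.225 * 0.997 * 0.317 * 10.83^2
= 0.5 * 1.225 * 0.997 * 0.317 * 117.2889
= 22.705 N

22.705 N


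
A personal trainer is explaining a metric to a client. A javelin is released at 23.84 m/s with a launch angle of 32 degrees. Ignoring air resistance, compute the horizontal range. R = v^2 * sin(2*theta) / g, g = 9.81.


Launch speed squared = 568.3456
sin(2 * 32 deg) = 0.898794
Range = 568.3456 * 0.898794 / 9.81
= 52.072 m

52.072 m


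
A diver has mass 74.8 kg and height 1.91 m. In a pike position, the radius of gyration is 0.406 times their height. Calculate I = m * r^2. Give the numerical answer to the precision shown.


r = 0.406 * 1.91 = 0.77546 m
I = m * r^2 = 74.8 * 0.601338 = 44.98 kg*m^2

44.98 kg*m^2


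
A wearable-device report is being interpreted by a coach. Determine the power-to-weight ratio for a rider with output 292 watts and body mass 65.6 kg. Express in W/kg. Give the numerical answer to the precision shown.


P/W = 292 / 65.6 = 4.451 W/kg

4.451 W/kg


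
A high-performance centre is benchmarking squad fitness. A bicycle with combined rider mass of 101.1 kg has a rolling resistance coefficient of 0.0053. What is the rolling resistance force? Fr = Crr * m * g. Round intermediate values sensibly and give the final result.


Fr = 0.0053 * 101.1 * 9.81
= 0.53583 * 9.81
= 5.256 N

5.256 N


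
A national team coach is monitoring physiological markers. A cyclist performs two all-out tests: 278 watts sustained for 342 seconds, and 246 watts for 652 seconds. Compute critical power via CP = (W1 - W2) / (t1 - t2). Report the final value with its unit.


W1 = P1 * t1 = 278 * 342 = 95076 J
W2 = P2 * t2 = 246 * 652 = 160392 J
CP = (95076 - 160392) / (342 - 652)
= 210.7 W

210.7 W


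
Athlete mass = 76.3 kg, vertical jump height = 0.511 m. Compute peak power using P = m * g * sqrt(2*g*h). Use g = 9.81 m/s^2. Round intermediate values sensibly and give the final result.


sqrt(2 * 9.81 * 0.511) = sqrt(10.02582) = 3.166358 m/s
P = 76.3 * 9.81 * 3.166358
= 2370.03 W

2370.03 W


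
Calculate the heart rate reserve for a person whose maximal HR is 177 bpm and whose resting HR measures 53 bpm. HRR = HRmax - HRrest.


HRmax = 177 bpm
HRrest = 53 bpm
HRR = 177 - 53 = 124 bpm

124 bpm


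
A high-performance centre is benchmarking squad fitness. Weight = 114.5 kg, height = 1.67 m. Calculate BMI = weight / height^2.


height^2 = 1.67^2 = 2.7889
BMI = 114.5 / 2.7889 = 41.06 kg/m^2

41.06 kg/m^2


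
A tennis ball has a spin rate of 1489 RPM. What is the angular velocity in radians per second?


Convert RPM to rad/s: multiply by 2*pi and divide by 60
omega = 1489 * 2 * pi / 60
= 155.928 rad/s

155.928 rad/s


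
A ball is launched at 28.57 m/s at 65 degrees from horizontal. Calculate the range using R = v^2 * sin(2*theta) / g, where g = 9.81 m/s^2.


sin(2 * 65) = sin(130) = 0.766044
v^2 = 28.57^2 = 816.2449
R = 816.2449 * 0.766044 / 9.81
= 63.739 m

63.739 m


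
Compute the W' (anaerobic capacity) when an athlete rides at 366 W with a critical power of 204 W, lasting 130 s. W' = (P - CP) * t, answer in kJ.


Above-CP power = 162 W
Duration = 130 s
W' = 162 * 130 = 21060 J
Convert: 21060 / 1000 = 21.06 kJ

21.06 kJ


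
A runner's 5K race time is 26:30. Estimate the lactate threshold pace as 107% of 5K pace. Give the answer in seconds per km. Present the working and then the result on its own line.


Total race time = 26*60 + 30 = 1590 seconds
5K pace = 1590 / 5 = 318.0 sec/km
LT pace = 318.0 * 1.07 = 340.26 sec/km

340.26 s/km


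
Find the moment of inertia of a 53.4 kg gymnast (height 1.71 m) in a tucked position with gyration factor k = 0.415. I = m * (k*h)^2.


Radius of gyration = 0.415 * 1.71 = 0.70965 m
I = 53.4 * 0.70965^2
= 53.4 * 0.503603
= 26.892 kg*m^2

26.892 kg*m^2


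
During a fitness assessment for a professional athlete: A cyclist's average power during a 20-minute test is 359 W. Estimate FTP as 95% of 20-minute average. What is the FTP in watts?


FTP = 20-min power * 0.95
= 359 * 0.95
= 341.05 W

341.05 W


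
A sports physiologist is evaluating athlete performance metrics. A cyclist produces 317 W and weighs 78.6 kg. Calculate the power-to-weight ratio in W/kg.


P/W = power / mass
= 317 / 78.6
= 4.033 W/kg

4.033 W/kg


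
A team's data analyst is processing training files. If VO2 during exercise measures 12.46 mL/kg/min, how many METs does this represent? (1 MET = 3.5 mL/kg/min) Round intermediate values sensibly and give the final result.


METs = VO2 / 3.5 = 12.46 / 3.5 = 3.56

3.56 METs


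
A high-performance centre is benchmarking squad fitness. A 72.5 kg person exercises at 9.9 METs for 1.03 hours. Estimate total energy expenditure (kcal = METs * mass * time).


Energy = METs * mass(kg) * time(h)
= 9.9 * 72.5 * 1.03
= 739.28 kcal

739.28 kcal


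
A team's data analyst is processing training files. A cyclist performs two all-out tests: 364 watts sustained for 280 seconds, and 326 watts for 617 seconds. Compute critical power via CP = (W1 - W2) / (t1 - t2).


W1 = P1 * t1 = 364 * 280 = 101920 J
W2 = P2 * t2 = 326 * 617 = 201142 J
CP = (101920 - 201142) / (280 - 617)
= 294.43 W

294.43 W


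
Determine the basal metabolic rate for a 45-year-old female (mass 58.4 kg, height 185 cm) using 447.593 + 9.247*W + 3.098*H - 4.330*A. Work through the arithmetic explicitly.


BMR = 447.593 + 9.247*58.4 + 3.098*185 - 4.330*45
= 1365.9 kcal/day

1365.9 kcal/day


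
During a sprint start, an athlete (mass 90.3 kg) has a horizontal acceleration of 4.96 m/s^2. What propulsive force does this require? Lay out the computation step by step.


Propulsive force = mass * acceleration
= 90.3 kg * 4.96 m/s^2
= 447.89 N

447.89 N


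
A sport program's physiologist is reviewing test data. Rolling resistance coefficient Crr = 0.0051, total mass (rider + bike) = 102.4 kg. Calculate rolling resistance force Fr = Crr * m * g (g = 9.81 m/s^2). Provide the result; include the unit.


Fr = Crr * m * g
= 0.0051 * 102.4 * 9.81
= 5.123 N

5.123 N


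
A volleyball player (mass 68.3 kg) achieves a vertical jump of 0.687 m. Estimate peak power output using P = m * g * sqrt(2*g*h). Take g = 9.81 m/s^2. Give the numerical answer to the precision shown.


2 * g * h = 2 * 9.81 * 0.687 = 13.47894
sqrt(13.47894) = 3.671368 m/s
P = 68.3 * 9.81 * 3.671368 = 2459.9 W

2459.9 W


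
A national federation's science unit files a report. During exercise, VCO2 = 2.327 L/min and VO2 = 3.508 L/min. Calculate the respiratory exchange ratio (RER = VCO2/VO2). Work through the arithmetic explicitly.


RER = VCO2 / VO2
= 2.327 / 3.508
= 0.6633

0.6633


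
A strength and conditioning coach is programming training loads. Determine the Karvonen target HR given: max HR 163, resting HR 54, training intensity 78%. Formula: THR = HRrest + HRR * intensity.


HRR = HRmax - HRrest = 163 - 54 = 109
THR = 54 + 109 * 0.78
= 139.02 bpm

139.02 bpm


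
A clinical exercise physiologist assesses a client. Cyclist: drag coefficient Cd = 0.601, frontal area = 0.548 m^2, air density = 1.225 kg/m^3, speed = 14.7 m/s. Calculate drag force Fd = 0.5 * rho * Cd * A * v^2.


v^2 = 14.7^2 = 216.09
Fd = 0.5 * 1.225 * 0.601 * 0.548 * 216.09
= 43.591 N

43.591 N


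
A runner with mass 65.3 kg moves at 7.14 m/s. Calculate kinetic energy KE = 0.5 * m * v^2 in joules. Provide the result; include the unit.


v^2 = 7.14^2 = 50.9796
KE = 0.5 * 65.3 * 50.9796
= 1664.48 J

1664.48 J


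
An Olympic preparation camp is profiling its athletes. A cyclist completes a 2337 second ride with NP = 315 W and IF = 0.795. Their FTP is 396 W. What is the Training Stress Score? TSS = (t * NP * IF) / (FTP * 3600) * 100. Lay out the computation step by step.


t * NP * IF = 2337 * 315 * 0.795 = 585243.225
FTP * 3600 = 1425600
TSS = (585243.225 / 1425600) * 100 = 41.05

41.05 TSS


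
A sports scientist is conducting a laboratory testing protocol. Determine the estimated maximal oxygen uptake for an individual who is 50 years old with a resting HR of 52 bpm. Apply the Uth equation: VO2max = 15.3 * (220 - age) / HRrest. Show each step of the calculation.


HRmax = 220 - 50 = 170
VO2max = 15.3 * (170 / 52)
= 15.3 * 3.2692
= 50.02 mL/kg/min

50.02 mL/kg/min


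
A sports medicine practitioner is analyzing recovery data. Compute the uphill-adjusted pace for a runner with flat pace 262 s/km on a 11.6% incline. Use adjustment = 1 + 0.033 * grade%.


Adjustment factor = 1 + 0.033 * 11.6 = 1.3828
Grade-adjusted pace = 262 * 1.3828 = 362.29 s/km

362.29 s/km


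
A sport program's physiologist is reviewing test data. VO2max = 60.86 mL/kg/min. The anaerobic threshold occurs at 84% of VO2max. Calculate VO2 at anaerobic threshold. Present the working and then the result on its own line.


AT fraction = 84 / 100 = 0.84
AT VO2 = 60.86 * 0.84
= 51.12 mL/kg/min

51.12 mL/kg/min


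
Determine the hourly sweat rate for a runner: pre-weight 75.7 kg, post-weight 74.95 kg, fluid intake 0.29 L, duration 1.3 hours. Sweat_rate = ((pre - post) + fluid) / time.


Mass lost = 75.7 - 74.95 = 0.75 kg
Add fluid consumed: 0.75 + 0.29 = 1.04 L total sweat
Sweat rate = 1.04 / 1.3 = 0.8 L/h

0.8 L/h


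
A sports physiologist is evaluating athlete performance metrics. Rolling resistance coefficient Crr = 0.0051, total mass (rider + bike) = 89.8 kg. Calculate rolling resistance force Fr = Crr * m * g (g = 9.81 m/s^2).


Fr = Crr * m * g
= 0.0051 * 89.8 * 9.81
= 4.493 N

4.493 N


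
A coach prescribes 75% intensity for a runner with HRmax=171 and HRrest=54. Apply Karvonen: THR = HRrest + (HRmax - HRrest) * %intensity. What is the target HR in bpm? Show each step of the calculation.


Heart rate reserve = 171 - 54 = 117
Intensity fraction = 75 / 100 = 0.75
THR = 54 + 117 * 0.75 = 141.75 bpm

141.75 bpm


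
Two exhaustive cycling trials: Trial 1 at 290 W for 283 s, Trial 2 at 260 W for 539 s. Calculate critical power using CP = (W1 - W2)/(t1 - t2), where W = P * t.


W1 = 290 * 283 = 82070 J
W2 = 260 * 539 = 140140 J
CP = (82070 - 140140) / (283 - 539)
= -58070 / -256
= 226.84 W

226.84 W


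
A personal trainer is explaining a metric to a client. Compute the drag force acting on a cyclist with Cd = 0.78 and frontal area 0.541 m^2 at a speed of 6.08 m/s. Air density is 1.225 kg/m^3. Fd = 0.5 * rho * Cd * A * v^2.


Step 1: v^2 = 36.9664
Step 2: Fd = 0.5 * 1.225 * 0.78 * 0.541 * 36.9664
= 9.554 N

9.554 N


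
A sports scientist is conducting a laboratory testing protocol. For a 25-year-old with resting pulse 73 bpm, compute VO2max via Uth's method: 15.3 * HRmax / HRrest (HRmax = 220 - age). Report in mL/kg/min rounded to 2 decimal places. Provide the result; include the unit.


Step 1: HRmax = 220 - 25 = 195 bpm
Step 2: Ratio = 195 / 73 = 2.6712
Step 3: VO2max = 15.3 * 2.6712 = 40.87 mL/kg/min

40.87 mL/kg/min


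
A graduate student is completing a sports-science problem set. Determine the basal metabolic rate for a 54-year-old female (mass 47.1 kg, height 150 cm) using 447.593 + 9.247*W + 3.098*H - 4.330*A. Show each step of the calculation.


BMR = 447.593 + 9.247*47.1 + 3.098*150 - 4.330*54
= 1114.01 kcal/day

1114.01 kcal/day


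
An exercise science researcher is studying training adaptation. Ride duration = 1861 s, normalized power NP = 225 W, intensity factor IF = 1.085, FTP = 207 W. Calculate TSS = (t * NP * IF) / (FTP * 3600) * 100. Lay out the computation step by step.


Numerator = 1861 * 225 * 1.085 = 454316.625
Denominator = 207 * 3600 = 745200
TSS = 454316.625 / 745200 * 100
= 60.97

60.97 TSS


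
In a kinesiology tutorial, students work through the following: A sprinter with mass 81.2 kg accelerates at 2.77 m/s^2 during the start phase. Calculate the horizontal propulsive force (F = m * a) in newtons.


F = m * a
= 81.2 * 2.77
= 224.92 N

224.92 N


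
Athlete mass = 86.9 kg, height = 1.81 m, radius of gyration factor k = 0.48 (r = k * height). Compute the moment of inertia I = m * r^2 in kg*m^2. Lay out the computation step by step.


r = k * height = 0.48 * 1.81 = 0.8688 m
r^2 = 0.8688^2 = 0.754813
I = 86.9 * 0.754813 = 65.593 kg*m^2

65.593 kg*m^2


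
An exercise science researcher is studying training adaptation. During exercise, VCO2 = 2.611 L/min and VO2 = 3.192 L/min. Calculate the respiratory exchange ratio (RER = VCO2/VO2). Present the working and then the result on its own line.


RER = VCO2 / VO2
= 2.611 / 3.192
= 0.818

0.818


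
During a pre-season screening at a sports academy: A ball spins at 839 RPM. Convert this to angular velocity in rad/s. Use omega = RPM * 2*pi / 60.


omega = 839 * 2 * pi / 60
= 839 * 6.28318531 / 60
= 5271.592 / 60
= 87.86 rad/s

87.86 rad/s


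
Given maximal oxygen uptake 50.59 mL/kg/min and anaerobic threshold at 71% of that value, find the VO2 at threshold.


Percentage as decimal = 0.71
VO2 at AT = 50.59 * 0.71 = 35.92 mL/kg/min

35.92 mL/kg/min


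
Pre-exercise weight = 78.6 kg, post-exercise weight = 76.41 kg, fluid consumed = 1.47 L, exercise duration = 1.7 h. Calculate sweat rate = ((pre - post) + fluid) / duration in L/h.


Weight loss = 78.6 - 76.41 = 2.19 kg (approx L)
Total sweat = 2.19 + 1.47 = 3.66 L
Sweat rate = 3.66 / 1.7 = 2.153 L/h

2.153 L/h


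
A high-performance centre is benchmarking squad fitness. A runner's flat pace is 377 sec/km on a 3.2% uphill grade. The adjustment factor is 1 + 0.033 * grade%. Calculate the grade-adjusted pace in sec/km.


Factor = 1 + 0.033 * 3.2 = 1.1056
Adjusted pace = 377 * 1.1056
= 416.81 sec/km

416.81 s/km


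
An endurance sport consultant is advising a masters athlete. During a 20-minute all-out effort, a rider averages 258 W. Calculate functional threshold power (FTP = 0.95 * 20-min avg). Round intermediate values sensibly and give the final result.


FTP = 0.95 * 258
= 245.1 W

245.1 W


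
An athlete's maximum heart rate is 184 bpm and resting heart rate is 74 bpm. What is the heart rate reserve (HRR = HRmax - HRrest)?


HRR = HRmax - HRrest
= 184 - 74
= 110 bpm

110 bpm


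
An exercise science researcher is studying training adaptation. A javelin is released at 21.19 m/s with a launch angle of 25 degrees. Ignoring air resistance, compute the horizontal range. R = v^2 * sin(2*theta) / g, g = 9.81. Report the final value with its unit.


Launch speed squared = 449.0161
sin(2 * 25 deg) = 0.766044
Range = 449.0161 * 0.766044 / 9.81
= 35.063 m

35.063 m


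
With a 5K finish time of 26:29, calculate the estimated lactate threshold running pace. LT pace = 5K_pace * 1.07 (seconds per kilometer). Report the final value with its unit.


Race duration = 1589 s for 5 km
Average pace = 1589 / 5 = 317.8 s/km
LT pace = 317.8 * 1.07
= 340.05 s/km

340.05 s/km


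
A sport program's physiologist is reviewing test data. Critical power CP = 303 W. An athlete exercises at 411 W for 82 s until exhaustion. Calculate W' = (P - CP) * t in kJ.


P - CP = 411 - 303 = 108 W
W' = 108 * 82 = 8856 J
= 8856 / 1000 = 8.856 kJ

8.856 kJ


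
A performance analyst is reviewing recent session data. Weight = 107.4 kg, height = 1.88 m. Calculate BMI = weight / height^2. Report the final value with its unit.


height^2 = 1.88^2 = 3.5344
BMI = 107.4 / 3.5344 = 30.39 kg/m^2

30.39 kg/m^2


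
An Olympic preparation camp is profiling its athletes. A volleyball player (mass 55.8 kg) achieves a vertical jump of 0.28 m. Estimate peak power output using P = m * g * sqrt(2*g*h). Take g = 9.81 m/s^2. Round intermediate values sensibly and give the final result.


2 * g * h = 2 * 9.81 * 0.28 = 5.4936
sqrt(5.4936) = 2.343843 m/s
P = 55.8 * 9.81 * 2.343843 = 1283.01 W

1283.01 W


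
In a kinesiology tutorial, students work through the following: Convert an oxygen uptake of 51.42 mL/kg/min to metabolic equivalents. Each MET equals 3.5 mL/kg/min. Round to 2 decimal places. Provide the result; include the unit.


One MET = 3.5 mL/kg/min
Number of METs = 51.42 / 3.5
= 14.69 METs

14.69 METs
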